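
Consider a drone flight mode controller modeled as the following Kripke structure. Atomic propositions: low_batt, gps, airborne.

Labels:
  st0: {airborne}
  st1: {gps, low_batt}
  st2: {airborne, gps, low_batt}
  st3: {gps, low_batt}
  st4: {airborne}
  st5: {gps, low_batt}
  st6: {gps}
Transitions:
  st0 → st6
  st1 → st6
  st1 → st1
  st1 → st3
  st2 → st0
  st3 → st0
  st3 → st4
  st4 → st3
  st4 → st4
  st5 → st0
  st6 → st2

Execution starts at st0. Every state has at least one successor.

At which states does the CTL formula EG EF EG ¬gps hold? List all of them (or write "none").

{st1, st3, st4}

States satisfying EF EG ¬gps: {st1, st3, st4}.
States satisfying EG EF EG ¬gps: {st1, st3, st4}.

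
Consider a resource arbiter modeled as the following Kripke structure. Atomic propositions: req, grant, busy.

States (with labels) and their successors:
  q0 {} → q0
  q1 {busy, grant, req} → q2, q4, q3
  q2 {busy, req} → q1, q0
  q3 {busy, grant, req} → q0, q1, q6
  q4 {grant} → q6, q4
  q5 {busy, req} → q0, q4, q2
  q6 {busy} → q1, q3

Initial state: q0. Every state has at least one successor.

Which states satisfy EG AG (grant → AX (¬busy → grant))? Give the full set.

{q0}

States satisfying AG (grant → AX (¬busy → grant)): {q0}.
States satisfying EG AG (grant → AX (¬busy → grant)): {q0}.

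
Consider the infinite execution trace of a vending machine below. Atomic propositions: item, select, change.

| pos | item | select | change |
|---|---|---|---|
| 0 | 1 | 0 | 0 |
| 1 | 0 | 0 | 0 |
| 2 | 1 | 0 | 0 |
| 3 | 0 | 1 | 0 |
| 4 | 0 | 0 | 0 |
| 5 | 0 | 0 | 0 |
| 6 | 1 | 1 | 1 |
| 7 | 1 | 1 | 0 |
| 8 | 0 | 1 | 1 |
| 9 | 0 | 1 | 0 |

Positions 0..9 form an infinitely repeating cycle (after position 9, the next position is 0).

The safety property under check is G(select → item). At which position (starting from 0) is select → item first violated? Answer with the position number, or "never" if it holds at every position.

3

Check select → item at each position in order: 0 ✓, 1 ✓, 2 ✓.
At position 3 the labels are {select}, so select → item is false there. This is the first violation.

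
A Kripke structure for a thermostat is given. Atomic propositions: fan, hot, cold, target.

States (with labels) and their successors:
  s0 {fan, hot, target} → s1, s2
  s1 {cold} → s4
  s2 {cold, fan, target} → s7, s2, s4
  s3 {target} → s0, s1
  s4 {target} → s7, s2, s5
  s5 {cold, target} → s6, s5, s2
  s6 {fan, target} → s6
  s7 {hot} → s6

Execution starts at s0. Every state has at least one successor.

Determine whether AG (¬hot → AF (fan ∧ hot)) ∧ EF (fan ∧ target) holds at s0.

Violated

States satisfying ¬hot → AF (fan ∧ hot): {s0, s7}.
States satisfying AG (¬hot → AF (fan ∧ hot)): ∅.
States satisfying fan ∧ target: {s0, s2, s6}.
States satisfying EF (fan ∧ target): {s0, s1, s2, s3, s4, s5, s6, s7}.
States satisfying AG (¬hot → AF (fan ∧ hot)) ∧ EF (fan ∧ target): ∅.
s0 ∉ Sat(AG (¬hot → AF (fan ∧ hot)) ∧ EF (fan ∧ target)).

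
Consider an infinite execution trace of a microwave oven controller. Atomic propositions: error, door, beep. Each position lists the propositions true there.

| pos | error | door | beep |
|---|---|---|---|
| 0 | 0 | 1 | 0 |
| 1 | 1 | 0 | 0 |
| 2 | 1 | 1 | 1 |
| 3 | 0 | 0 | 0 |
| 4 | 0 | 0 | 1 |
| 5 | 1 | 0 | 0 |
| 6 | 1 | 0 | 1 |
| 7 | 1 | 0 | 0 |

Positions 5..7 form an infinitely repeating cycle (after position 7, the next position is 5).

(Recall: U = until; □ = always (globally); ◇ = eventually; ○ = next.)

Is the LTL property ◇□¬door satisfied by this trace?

Satisfied

□¬door holds at position 3, which is reachable from 0, so ◇□¬door holds.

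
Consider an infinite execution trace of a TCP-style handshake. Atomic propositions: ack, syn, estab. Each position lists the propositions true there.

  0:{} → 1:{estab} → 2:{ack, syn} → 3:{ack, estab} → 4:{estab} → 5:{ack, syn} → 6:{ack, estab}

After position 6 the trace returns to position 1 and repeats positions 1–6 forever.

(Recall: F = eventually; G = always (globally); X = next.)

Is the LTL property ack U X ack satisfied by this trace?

No

Walking from position 0: at position 0, X ack has not yet held and ack fails, so ack U X ack is false.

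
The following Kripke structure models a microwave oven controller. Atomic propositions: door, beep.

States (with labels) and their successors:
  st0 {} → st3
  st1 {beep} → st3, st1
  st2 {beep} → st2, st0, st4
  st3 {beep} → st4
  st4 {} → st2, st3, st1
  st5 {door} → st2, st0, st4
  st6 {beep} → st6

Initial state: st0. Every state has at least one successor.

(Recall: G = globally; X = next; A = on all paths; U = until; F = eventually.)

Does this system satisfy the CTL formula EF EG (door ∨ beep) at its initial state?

Satisfied

States satisfying EG (door ∨ beep): {st1, st2, st5, st6}.
States satisfying EF EG (door ∨ beep): {st0, st1, st2, st3, st4, st5, st6}.
Some path from st0 reaches a state where EG (door ∨ beep) holds.
st0 ∈ Sat(EF EG (door ∨ beep)).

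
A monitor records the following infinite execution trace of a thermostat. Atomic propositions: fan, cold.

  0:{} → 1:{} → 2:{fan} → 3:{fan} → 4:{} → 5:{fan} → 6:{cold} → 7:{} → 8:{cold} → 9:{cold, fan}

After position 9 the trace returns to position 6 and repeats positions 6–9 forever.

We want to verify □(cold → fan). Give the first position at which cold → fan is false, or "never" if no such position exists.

6

Check cold → fan at each position in order: 0 ✓, 1 ✓, 2 ✓, 3 ✓, 4 ✓, 5 ✓.
At position 6 the labels are {cold}, so cold → fan is false there. This is the first violation.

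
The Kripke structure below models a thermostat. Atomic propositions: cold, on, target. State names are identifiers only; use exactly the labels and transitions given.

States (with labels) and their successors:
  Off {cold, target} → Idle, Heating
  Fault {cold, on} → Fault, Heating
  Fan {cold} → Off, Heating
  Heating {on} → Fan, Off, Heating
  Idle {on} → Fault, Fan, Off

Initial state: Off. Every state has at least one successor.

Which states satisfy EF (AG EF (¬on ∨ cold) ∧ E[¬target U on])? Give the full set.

States satisfying AG EF (¬on ∨ cold) ∧ E[¬target U on]: {Fault, Fan, Heating, Idle}.
States satisfying EF (AG EF (¬on ∨ cold) ∧ E[¬target U on]): {Off, Fault, Fan, Heating, Idle}.

{Off, Fault, Fan, Heating, Idle}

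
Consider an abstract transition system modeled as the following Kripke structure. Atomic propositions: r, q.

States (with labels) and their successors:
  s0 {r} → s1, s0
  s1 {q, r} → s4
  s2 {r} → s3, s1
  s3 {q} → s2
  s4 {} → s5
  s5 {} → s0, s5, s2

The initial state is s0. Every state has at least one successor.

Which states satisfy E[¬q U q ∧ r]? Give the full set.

States satisfying ¬q: {s0, s2, s4, s5}.
States satisfying q ∧ r: {s1}.
States satisfying E[¬q U q ∧ r]: {s0, s1, s2, s4, s5}.

{s0, s1, s2, s4, s5}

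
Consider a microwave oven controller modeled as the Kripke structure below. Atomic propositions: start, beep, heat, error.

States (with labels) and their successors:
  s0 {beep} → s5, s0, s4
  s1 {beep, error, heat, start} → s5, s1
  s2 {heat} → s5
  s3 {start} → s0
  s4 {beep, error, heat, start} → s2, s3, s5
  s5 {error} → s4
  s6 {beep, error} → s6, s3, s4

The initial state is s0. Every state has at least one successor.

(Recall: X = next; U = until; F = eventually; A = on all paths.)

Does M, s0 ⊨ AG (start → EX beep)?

States satisfying start → EX beep: {s0, s1, s2, s3, s5, s6}.
States satisfying AG (start → EX beep): ∅.
s4 is reachable from s0 and violates start → EX beep, so AG fails at s0.
s0 ∉ Sat(AG (start → EX beep)).

Violated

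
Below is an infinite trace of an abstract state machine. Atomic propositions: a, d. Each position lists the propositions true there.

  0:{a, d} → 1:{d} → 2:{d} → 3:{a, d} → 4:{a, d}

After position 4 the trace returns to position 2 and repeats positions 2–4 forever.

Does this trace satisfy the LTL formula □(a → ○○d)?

a → ○○d holds at every position 0..4, and those are all positions ever visited, so □(a → ○○d) holds.
Positions where a holds: 0, 3, 4.
Check ○○d at each: 0→ok, 3→ok, 4→ok.

Satisfied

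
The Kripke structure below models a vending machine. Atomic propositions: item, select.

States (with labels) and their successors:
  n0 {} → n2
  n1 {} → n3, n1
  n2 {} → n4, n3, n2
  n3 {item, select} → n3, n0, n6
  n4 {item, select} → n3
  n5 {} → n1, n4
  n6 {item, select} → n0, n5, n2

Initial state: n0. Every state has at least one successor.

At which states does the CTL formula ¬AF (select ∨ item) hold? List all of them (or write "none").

States satisfying select ∨ item: {n3, n4, n6}.
States satisfying AF (select ∨ item): {n3, n4, n6}.
States satisfying ¬AF (select ∨ item): {n0, n1, n2, n5}.

{n0, n1, n2, n5}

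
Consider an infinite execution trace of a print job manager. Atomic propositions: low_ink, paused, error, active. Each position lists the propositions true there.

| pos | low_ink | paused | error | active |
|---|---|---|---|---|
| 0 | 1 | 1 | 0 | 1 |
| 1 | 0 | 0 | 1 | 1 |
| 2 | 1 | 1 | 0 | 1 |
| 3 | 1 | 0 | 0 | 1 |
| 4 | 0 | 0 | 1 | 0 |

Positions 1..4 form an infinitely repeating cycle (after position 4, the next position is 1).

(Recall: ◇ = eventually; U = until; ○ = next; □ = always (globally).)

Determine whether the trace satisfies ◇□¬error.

No

□¬error is false at every position 0..4, so it never becomes true and ◇□¬error fails.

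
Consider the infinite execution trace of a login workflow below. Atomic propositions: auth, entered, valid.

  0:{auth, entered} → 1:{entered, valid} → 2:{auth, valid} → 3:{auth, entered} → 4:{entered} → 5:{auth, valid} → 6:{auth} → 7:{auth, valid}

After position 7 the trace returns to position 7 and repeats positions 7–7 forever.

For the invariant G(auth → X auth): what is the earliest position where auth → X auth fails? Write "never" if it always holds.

0

At position 0 the labels are {auth, entered} and the next position 1 has {entered, valid}, so auth → X auth is false there. This is the first violation.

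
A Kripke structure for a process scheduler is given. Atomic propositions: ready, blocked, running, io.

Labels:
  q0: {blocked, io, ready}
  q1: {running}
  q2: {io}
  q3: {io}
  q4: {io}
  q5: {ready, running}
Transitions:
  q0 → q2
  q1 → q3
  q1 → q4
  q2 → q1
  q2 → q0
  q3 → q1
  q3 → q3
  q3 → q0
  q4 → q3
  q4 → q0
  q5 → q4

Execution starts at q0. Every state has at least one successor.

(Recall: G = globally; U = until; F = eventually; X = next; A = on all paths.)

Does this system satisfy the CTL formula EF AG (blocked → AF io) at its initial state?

Holds

States satisfying AG (blocked → AF io): {q0, q1, q2, q3, q4, q5}.
States satisfying EF AG (blocked → AF io): {q0, q1, q2, q3, q4, q5}.
Some path from q0 reaches a state where AG (blocked → AF io) holds.
q0 ∈ Sat(EF AG (blocked → AF io)).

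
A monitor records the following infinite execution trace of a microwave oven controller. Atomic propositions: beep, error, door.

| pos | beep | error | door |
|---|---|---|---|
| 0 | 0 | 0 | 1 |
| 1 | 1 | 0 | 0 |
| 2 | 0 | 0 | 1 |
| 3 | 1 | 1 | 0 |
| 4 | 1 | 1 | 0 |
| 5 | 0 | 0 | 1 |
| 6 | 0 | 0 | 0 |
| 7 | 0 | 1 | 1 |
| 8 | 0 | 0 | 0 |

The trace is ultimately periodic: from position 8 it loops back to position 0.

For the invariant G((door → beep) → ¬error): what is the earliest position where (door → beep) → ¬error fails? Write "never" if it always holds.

Check (door → beep) → ¬error at each position in order: 0 ✓, 1 ✓, 2 ✓.
At position 3 the labels are {beep, error}, so (door → beep) → ¬error is false there. This is the first violation.

3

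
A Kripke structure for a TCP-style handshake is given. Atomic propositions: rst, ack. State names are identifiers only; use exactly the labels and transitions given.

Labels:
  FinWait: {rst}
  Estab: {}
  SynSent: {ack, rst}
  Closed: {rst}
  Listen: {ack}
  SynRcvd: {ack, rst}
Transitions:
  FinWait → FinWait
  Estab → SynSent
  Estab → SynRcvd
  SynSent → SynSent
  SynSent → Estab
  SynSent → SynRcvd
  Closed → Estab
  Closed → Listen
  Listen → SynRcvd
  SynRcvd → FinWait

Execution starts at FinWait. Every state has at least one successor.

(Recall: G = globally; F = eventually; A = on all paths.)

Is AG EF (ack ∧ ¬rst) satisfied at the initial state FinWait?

Does not hold

States satisfying EF (ack ∧ ¬rst): {Closed, Listen}.
States satisfying AG EF (ack ∧ ¬rst): ∅.
FinWait is reachable from FinWait and violates EF (ack ∧ ¬rst), so AG fails at FinWait.
FinWait ∉ Sat(AG EF (ack ∧ ¬rst)).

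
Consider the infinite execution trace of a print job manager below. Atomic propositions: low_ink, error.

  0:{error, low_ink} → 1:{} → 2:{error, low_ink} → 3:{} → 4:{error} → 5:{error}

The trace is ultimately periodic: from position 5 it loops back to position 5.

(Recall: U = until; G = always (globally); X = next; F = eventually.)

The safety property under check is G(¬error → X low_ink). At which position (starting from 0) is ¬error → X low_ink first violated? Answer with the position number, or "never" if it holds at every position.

3

Check ¬error → X low_ink at each position in order: 0 ✓, 1 ✓, 2 ✓.
At position 3 the labels are {} and the next position 4 has {error}, so ¬error → X low_ink is false there. This is the first violation.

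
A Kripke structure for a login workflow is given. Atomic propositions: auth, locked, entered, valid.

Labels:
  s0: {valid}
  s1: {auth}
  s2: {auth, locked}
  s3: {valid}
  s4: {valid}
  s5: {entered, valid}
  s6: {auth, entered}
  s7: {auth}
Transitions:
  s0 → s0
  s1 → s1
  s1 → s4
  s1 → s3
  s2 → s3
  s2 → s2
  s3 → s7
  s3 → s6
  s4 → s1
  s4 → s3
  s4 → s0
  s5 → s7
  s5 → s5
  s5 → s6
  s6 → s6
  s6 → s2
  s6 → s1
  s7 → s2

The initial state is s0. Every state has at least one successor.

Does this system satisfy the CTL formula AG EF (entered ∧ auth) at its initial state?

Does not hold

States satisfying EF (entered ∧ auth): {s1, s2, s3, s4, s5, s6, s7}.
States satisfying AG EF (entered ∧ auth): ∅.
s0 is reachable from s0 and violates EF (entered ∧ auth), so AG fails at s0.
s0 ∉ Sat(AG EF (entered ∧ auth)).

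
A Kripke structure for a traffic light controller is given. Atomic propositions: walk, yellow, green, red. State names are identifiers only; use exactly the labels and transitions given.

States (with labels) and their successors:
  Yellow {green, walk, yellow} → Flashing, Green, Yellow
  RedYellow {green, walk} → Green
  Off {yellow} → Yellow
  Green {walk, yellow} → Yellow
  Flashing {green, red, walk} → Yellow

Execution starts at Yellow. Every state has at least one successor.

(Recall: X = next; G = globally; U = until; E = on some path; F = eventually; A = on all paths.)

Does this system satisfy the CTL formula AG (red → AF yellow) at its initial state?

States satisfying red → AF yellow: {Yellow, RedYellow, Off, Green, Flashing}.
States satisfying AG (red → AF yellow): {Yellow, RedYellow, Off, Green, Flashing}.
Every state reachable from Yellow satisfies red → AF yellow.
Yellow ∈ Sat(AG (red → AF yellow)).

Holds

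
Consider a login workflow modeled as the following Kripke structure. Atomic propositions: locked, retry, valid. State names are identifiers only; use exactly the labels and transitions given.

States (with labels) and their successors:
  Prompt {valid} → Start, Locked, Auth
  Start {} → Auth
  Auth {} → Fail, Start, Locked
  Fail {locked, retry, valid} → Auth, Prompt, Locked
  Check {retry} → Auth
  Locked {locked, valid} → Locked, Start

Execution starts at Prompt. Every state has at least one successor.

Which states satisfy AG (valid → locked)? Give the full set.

States satisfying valid → locked: {Start, Auth, Fail, Check, Locked}.
States satisfying AG (valid → locked): ∅.

none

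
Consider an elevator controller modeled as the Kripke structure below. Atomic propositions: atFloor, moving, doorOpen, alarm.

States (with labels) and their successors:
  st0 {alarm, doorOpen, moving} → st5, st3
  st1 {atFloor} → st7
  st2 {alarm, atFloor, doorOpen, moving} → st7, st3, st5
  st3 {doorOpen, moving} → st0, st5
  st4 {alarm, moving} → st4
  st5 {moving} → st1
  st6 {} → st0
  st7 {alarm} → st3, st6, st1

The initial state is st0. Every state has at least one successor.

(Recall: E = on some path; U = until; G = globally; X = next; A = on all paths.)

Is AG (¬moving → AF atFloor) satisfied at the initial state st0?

Does not hold

States satisfying ¬moving → AF atFloor: {st0, st1, st2, st3, st4, st5}.
States satisfying AG (¬moving → AF atFloor): {st4}.
st6 is reachable from st0 and violates ¬moving → AF atFloor, so AG fails at st0.
st0 ∉ Sat(AG (¬moving → AF atFloor)).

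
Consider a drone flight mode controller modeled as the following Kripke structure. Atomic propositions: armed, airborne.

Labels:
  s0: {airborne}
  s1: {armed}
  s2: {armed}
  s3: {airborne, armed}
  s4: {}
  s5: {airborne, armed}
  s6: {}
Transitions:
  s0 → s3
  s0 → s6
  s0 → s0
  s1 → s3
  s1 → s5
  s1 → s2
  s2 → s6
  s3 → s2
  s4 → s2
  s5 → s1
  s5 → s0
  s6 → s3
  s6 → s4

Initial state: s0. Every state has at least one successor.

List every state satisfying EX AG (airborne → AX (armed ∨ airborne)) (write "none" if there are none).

States satisfying AG (airborne → AX (armed ∨ airborne)): {s2, s3, s4, s6}.
States satisfying EX AG (airborne → AX (armed ∨ airborne)): {s0, s1, s2, s3, s4, s6}.

{s0, s1, s2, s3, s4, s6}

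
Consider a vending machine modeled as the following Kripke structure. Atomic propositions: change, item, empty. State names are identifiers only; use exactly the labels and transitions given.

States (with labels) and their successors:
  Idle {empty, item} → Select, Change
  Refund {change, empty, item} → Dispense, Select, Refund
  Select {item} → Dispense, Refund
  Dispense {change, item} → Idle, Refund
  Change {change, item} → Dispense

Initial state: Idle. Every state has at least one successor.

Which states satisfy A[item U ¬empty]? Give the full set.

{Idle, Select, Dispense, Change}

States satisfying item: {Idle, Refund, Select, Dispense, Change}.
States satisfying ¬empty: {Select, Dispense, Change}.
States satisfying A[item U ¬empty]: {Idle, Select, Dispense, Change}.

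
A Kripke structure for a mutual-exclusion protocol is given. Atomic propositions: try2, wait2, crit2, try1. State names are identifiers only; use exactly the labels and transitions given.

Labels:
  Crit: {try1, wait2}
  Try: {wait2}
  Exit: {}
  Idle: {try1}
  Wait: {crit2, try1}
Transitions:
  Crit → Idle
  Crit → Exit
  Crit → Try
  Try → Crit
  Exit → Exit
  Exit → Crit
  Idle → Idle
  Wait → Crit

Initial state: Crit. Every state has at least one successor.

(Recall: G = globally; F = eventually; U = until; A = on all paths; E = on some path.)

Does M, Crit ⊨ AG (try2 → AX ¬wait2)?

States satisfying try2 → AX ¬wait2: {Crit, Try, Exit, Idle, Wait}.
States satisfying AG (try2 → AX ¬wait2): {Crit, Try, Exit, Idle, Wait}.
Every state reachable from Crit satisfies try2 → AX ¬wait2.
Crit ∈ Sat(AG (try2 → AX ¬wait2)).

Yes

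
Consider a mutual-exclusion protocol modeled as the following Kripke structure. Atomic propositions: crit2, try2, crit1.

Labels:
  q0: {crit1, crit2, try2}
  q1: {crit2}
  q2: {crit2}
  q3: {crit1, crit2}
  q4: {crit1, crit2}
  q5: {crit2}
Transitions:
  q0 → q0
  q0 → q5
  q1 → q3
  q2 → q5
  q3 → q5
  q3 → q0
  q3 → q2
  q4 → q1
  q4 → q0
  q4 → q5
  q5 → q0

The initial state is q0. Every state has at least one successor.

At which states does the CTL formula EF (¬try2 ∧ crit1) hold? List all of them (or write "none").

{q1, q3, q4}

States satisfying ¬try2 ∧ crit1: {q3, q4}.
States satisfying EF (¬try2 ∧ crit1): {q1, q3, q4}.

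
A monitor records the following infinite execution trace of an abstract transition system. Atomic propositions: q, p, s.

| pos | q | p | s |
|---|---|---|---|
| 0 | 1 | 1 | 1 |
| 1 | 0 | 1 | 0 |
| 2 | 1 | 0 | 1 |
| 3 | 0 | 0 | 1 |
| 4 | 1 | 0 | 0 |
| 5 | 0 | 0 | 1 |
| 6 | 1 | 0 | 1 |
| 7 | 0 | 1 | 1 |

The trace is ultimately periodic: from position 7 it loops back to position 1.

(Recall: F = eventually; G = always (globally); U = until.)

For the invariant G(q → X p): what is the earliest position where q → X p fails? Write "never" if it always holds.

Check q → X p at each position in order: 0 ✓, 1 ✓.
At position 2 the labels are {q, s} and the next position 3 has {s}, so q → X p is false there. This is the first violation.

2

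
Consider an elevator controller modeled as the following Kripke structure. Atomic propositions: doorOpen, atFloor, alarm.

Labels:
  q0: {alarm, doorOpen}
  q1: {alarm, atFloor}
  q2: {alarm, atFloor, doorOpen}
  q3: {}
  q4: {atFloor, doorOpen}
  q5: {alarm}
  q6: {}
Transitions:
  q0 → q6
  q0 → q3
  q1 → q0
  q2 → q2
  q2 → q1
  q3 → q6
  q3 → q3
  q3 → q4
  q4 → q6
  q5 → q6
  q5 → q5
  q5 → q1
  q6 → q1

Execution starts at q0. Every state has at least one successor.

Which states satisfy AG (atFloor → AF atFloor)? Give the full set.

States satisfying atFloor → AF atFloor: {q0, q1, q2, q3, q4, q5, q6}.
States satisfying AG (atFloor → AF atFloor): {q0, q1, q2, q3, q4, q5, q6}.

{q0, q1, q2, q3, q4, q5, q6}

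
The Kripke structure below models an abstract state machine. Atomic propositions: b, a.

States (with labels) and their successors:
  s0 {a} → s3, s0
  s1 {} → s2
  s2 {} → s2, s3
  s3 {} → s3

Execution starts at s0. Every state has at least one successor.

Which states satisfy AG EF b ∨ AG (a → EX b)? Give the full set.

States satisfying EF b: ∅.
States satisfying AG EF b: ∅.
States satisfying a → EX b: {s1, s2, s3}.
States satisfying AG (a → EX b): {s1, s2, s3}.
States satisfying AG EF b ∨ AG (a → EX b): {s1, s2, s3}.

{s1, s2, s3}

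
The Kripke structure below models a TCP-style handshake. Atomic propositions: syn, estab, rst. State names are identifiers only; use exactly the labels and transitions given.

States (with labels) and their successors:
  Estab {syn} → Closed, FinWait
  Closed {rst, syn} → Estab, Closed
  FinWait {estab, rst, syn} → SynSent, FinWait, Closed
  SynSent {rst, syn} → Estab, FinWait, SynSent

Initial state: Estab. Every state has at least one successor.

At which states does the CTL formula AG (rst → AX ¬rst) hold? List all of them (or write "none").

none

States satisfying rst → AX ¬rst: {Estab}.
States satisfying AG (rst → AX ¬rst): ∅.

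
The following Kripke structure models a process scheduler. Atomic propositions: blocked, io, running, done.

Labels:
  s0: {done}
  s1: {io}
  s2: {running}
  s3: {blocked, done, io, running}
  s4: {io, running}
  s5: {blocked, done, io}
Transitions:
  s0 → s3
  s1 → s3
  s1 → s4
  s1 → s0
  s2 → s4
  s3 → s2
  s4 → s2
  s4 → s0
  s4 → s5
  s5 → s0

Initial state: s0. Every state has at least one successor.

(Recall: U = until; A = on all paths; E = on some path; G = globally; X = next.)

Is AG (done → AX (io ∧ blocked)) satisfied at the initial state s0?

Does not hold

States satisfying done → AX (io ∧ blocked): {s0, s1, s2, s4}.
States satisfying AG (done → AX (io ∧ blocked)): ∅.
s3 is reachable from s0 and violates done → AX (io ∧ blocked), so AG fails at s0.
s0 ∉ Sat(AG (done → AX (io ∧ blocked))).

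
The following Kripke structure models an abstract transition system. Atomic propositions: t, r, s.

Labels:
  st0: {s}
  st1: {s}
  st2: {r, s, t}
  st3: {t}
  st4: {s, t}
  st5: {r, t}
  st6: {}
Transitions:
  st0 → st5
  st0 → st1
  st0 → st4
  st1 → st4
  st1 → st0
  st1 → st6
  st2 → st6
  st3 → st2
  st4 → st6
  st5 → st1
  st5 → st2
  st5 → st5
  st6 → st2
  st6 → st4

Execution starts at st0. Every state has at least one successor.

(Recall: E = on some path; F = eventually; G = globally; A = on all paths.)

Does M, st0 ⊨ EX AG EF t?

States satisfying AG EF t: {st0, st1, st2, st3, st4, st5, st6}.
States satisfying EX AG EF t: {st0, st1, st2, st3, st4, st5, st6}.
st0 ∈ Sat(EX AG EF t).

Yes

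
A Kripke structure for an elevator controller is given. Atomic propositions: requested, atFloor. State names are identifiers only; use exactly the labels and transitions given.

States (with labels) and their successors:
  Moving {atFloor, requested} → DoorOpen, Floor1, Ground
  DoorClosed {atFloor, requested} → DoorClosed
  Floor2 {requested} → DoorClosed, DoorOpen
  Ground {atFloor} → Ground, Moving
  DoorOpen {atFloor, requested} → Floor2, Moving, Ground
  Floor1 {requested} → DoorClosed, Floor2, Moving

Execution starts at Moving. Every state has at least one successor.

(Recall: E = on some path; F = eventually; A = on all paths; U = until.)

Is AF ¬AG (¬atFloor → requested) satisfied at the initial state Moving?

States satisfying ¬AG (¬atFloor → requested): ∅.
States satisfying AF ¬AG (¬atFloor → requested): ∅.
There is a path from Moving along which ¬AG (¬atFloor → requested) never holds.
Moving ∉ Sat(AF ¬AG (¬atFloor → requested)).

Does not hold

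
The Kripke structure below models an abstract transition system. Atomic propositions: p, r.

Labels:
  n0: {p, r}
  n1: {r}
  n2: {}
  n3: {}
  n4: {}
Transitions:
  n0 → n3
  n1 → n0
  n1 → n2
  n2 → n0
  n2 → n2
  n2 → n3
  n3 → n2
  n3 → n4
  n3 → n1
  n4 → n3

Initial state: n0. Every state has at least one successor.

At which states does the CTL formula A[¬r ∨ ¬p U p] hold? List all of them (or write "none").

{n0}

States satisfying ¬r ∨ ¬p: {n1, n2, n3, n4}.
States satisfying p: {n0}.
States satisfying A[¬r ∨ ¬p U p]: {n0}.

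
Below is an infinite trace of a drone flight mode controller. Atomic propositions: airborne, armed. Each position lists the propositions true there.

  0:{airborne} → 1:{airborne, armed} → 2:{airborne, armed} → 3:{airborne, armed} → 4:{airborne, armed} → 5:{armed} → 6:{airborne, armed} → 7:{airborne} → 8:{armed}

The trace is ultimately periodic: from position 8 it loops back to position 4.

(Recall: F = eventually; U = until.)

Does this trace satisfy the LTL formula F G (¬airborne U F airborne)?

G (¬airborne U F airborne) holds at position 0, which is reachable from 0, so F G (¬airborne U F airborne) holds.

Satisfied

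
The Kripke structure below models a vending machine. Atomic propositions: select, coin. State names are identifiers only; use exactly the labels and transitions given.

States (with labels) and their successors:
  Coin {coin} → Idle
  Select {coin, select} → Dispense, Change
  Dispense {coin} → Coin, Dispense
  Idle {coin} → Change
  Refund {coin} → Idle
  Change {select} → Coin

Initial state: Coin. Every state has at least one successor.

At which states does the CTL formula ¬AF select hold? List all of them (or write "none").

{Dispense}

States satisfying select: {Select, Change}.
States satisfying AF select: {Coin, Select, Idle, Refund, Change}.
States satisfying ¬AF select: {Dispense}.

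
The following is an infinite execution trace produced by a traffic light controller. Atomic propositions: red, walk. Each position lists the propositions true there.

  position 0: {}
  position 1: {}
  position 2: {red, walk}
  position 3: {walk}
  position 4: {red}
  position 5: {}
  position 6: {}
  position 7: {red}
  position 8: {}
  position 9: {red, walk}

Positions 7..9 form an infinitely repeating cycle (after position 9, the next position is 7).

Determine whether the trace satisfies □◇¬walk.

Yes

◇¬walk holds at every position 0..9, and those are all positions ever visited, so □◇¬walk holds.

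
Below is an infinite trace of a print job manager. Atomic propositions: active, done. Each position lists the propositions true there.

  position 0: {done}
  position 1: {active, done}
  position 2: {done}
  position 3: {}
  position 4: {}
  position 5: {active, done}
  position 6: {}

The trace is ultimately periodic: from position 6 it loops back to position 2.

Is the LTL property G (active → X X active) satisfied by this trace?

No

active → X X active must hold at every position from 0 onward. It fails at position 1, so G (active → X X active) is false.
Positions where active holds: 1, 5.
Check X X active at each: 1→fails, 5→fails.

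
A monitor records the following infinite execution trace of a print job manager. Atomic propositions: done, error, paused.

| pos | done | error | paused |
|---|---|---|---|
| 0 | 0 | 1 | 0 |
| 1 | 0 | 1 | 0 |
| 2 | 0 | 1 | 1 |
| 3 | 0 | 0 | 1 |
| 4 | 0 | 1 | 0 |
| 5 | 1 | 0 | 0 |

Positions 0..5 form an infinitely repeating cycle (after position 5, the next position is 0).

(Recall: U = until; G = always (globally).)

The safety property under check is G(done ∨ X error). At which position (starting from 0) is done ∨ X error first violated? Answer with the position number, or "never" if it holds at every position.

2

Check done ∨ X error at each position in order: 0 ✓, 1 ✓.
At position 2 the labels are {error, paused} and the next position 3 has {paused}, so done ∨ X error is false there. This is the first violation.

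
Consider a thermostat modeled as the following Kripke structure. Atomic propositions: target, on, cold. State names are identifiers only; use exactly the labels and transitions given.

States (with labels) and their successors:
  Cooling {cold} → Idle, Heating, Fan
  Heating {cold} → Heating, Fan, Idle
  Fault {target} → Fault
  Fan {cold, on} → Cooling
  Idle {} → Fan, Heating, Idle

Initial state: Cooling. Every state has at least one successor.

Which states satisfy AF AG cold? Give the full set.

States satisfying AG cold: ∅.
States satisfying AF AG cold: ∅.

none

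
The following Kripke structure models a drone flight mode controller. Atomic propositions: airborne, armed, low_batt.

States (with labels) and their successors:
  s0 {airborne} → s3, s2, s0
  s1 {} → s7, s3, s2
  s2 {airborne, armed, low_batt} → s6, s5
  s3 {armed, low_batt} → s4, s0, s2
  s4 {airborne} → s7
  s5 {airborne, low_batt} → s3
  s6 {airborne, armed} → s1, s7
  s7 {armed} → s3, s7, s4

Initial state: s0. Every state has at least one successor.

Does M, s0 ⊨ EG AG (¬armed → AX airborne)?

States satisfying AG (¬armed → AX airborne): ∅.
States satisfying EG AG (¬armed → AX airborne): ∅.
No suitable path/successor from s0 witnesses the formula.
s0 ∉ Sat(EG AG (¬armed → AX airborne)).

No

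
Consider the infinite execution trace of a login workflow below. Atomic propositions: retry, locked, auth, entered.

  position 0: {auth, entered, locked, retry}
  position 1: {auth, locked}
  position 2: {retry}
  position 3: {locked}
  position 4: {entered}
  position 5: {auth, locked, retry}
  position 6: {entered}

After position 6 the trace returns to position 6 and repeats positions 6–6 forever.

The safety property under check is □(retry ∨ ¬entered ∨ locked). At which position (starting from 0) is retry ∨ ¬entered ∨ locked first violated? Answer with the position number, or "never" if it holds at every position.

4

Check retry ∨ ¬entered ∨ locked at each position in order: 0 ✓, 1 ✓, 2 ✓, 3 ✓.
At position 4 the labels are {entered}, so retry ∨ ¬entered ∨ locked is false there. This is the first violation.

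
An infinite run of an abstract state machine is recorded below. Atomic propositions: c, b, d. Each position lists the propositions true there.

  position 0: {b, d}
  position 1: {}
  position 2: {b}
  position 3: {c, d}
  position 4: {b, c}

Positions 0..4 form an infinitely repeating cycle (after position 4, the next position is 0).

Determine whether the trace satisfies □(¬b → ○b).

Satisfied

¬b → ○b holds at every position 0..4, and those are all positions ever visited, so □(¬b → ○b) holds.
Positions where ¬b holds: 1, 3.
Check ○b at each: 1→ok, 3→ok.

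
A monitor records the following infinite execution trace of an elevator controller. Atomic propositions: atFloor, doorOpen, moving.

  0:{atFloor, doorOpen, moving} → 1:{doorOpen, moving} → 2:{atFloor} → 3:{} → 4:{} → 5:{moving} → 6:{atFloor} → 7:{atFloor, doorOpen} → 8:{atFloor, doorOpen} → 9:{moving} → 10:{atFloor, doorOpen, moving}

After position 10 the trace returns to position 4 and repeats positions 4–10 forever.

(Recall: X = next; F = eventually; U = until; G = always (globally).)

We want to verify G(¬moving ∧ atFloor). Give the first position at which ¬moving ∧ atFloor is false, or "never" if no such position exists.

0

At position 0 the labels are {atFloor, doorOpen, moving}, so ¬moving ∧ atFloor is false there. This is the first violation.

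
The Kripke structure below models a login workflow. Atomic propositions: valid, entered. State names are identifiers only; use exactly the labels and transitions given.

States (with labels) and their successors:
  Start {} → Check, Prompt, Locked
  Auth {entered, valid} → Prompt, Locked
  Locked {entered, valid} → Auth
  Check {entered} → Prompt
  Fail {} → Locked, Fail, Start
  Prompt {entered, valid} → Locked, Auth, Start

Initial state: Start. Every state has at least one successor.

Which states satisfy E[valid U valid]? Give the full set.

{Auth, Locked, Prompt}

States satisfying valid: {Auth, Locked, Prompt}.
States satisfying E[valid U valid]: {Auth, Locked, Prompt}.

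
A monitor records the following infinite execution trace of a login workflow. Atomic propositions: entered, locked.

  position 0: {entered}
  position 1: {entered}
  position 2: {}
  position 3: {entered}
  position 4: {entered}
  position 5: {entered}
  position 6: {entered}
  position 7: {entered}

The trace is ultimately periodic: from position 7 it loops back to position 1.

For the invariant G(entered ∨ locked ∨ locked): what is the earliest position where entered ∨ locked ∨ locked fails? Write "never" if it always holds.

2

Check entered ∨ locked ∨ locked at each position in order: 0 ✓, 1 ✓.
At position 2 the labels are {}, so entered ∨ locked ∨ locked is false there. This is the first violation.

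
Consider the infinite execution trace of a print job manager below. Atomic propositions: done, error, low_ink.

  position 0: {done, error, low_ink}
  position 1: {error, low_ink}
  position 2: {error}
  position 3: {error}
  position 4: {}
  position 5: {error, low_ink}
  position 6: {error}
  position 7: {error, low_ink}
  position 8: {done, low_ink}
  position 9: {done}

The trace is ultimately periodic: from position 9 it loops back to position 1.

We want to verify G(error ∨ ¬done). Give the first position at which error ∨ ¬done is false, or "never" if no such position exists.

Check error ∨ ¬done at each position in order: 0 ✓, 1 ✓, 2 ✓, 3 ✓, 4 ✓, 5 ✓, 6 ✓, 7 ✓.
At position 8 the labels are {done, low_ink}, so error ∨ ¬done is false there. This is the first violation.

8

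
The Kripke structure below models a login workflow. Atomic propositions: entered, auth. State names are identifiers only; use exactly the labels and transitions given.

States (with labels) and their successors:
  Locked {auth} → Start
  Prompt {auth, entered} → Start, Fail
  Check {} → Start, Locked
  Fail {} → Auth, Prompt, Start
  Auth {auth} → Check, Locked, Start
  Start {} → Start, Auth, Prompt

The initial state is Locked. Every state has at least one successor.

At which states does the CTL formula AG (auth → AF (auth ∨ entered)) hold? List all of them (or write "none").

States satisfying auth → AF (auth ∨ entered): {Locked, Prompt, Check, Fail, Auth, Start}.
States satisfying AG (auth → AF (auth ∨ entered)): {Locked, Prompt, Check, Fail, Auth, Start}.

{Locked, Prompt, Check, Fail, Auth, Start}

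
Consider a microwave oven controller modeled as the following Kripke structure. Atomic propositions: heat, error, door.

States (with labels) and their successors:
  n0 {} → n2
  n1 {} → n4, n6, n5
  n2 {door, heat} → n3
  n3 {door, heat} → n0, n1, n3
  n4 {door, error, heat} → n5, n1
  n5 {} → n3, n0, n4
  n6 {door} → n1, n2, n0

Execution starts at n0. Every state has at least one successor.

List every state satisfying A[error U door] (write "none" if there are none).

States satisfying error: {n4}.
States satisfying door: {n2, n3, n4, n6}.
States satisfying A[error U door]: {n2, n3, n4, n6}.

{n2, n3, n4, n6}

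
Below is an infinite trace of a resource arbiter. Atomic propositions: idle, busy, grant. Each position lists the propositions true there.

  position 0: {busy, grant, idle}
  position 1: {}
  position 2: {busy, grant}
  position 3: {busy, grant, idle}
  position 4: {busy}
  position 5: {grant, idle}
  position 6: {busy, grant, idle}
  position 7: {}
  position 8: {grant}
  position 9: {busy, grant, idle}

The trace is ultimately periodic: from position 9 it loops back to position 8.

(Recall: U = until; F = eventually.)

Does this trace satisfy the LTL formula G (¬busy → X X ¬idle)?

Violated

¬busy → X X ¬idle must hold at every position from 0 onward. It fails at position 1, so G (¬busy → X X ¬idle) is false.
Positions where ¬busy holds: 1, 5, 7, 8.
Check X X ¬idle at each: 1→fails, 5→ok, 7→fails, 8→ok.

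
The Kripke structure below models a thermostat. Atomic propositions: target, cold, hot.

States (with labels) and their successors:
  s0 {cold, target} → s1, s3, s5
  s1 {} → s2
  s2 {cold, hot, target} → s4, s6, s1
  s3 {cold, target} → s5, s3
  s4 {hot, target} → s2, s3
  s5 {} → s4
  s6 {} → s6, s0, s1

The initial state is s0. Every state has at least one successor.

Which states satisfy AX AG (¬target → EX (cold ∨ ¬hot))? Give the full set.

none

States satisfying AG (¬target → EX (cold ∨ ¬hot)): ∅.
States satisfying AX AG (¬target → EX (cold ∨ ¬hot)): ∅.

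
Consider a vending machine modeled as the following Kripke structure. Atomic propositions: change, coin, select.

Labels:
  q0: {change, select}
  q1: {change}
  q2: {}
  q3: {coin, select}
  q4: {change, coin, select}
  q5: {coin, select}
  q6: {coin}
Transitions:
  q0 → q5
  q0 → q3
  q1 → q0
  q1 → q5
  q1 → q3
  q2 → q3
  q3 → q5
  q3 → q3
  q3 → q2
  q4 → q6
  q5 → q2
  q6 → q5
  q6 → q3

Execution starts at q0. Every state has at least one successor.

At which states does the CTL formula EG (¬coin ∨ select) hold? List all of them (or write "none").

{q0, q1, q2, q3, q5}

States satisfying ¬coin ∨ select: {q0, q1, q2, q3, q4, q5}.
States satisfying EG (¬coin ∨ select): {q0, q1, q2, q3, q5}.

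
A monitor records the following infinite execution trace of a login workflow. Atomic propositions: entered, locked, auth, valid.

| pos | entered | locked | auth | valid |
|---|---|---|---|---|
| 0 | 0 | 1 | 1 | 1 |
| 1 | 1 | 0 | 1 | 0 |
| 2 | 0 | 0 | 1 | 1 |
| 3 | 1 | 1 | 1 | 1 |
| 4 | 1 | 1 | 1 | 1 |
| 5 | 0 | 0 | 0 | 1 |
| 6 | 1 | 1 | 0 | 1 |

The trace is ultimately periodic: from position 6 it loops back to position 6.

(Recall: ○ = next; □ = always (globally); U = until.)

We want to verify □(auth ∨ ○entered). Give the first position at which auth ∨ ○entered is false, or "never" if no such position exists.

auth ∨ ○entered holds at every position 0..6, and those are all the positions the trace ever visits, so the invariant □(auth ∨ ○entered) is never violated.

never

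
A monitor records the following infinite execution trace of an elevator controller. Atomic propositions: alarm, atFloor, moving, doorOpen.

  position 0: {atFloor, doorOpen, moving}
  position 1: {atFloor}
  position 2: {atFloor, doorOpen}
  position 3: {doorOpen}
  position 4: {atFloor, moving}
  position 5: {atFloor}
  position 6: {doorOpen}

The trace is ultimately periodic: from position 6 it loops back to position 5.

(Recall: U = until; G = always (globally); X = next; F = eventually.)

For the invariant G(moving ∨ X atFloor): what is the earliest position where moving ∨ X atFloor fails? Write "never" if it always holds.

Check moving ∨ X atFloor at each position in order: 0 ✓, 1 ✓.
At position 2 the labels are {atFloor, doorOpen} and the next position 3 has {doorOpen}, so moving ∨ X atFloor is false there. This is the first violation.

2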